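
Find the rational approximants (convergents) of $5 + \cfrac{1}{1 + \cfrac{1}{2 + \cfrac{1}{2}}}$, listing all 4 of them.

Using the convergent recurrence p_i = a_i*p_{i-1} + p_{i-2}, q_i = a_i*q_{i-1} + q_{i-2} with p_{-2}=0, p_{-1}=1, q_{-2}=1, q_{-1}=0:
  i=0: a_0=5, p_0 = 5*1 + 0 = 5, q_0 = 5*0 + 1 = 1.
  i=1: a_1=1, p_1 = 1*5 + 1 = 6, q_1 = 1*1 + 0 = 1.
  i=2: a_2=2, p_2 = 2*6 + 5 = 17, q_2 = 2*1 + 1 = 3.
  i=3: a_3=2, p_3 = 2*17 + 6 = 40, q_3 = 2*3 + 1 = 7.

5/1, 6/1, 17/3, 40/7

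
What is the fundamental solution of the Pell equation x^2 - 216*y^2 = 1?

(x, y) = (485, 33)

First expand sqrt(216) as a continued fraction. With x_i = (sqrt(216) + m_i)/d_i and (m_0, d_0) = (0, 1): a_0 = floor(sqrt(216)) = 14, since 14^2 = 196 <= 216 < 225 = 15^2.
Iterate m_{i+1} = d_i*a_i - m_i, d_{i+1} = (216 - m_{i+1}^2)/d_i, a_{i+1} = floor((a_0 + m_{i+1})/d_{i+1}):
  m_1 = 1*14 - 0 = 14, d_1 = (216 - 14^2)/1 = 20/1 = 20, a_1 = floor((14 + 14)/20) = 1.
  m_2 = 20*1 - 14 = 6, d_2 = (216 - 6^2)/20 = 180/20 = 9, a_2 = floor((14 + 6)/9) = 2.
  m_3 = 9*2 - 6 = 12, d_3 = (216 - 12^2)/9 = 72/9 = 8, a_3 = floor((14 + 12)/8) = 3.
  m_4 = 8*3 - 12 = 12, d_4 = (216 - 12^2)/8 = 72/8 = 9, a_4 = floor((14 + 12)/9) = 2.
  m_5 = 9*2 - 12 = 6, d_5 = (216 - 6^2)/9 = 180/9 = 20, a_5 = floor((14 + 6)/20) = 1.
  m_6 = 20*1 - 6 = 14, d_6 = (216 - 14^2)/20 = 20/20 = 1, a_6 = floor((14 + 14)/1) = 28.
  m_7 = 1*28 - 14 = 14, d_7 = (216 - 14^2)/1 = 20/1 = 20: (m_7, d_7) = (m_1, d_1) = (14, 20), so from here the quotients repeat a_1, ..., a_6; the period length is 6.
So sqrt(216) = [14; (1, 2, 3, 2, 1, 28)] with period length k = 6.
k is even, so the fundamental solution of x^2 - 216y^2 = 1 is (p_{k-1}, q_{k-1}) = (p_5, q_5); compute convergents through index 5.
Convergents (p_i = a_i*p_{i-1} + p_{i-2}, q_i = a_i*q_{i-1} + q_{i-2} with p_{-2}=0, p_{-1}=1, q_{-2}=1, q_{-1}=0):
  i=0: a_0=14, p_0 = 14*1 + 0 = 14, q_0 = 14*0 + 1 = 1.
  i=1: a_1=1, p_1 = 1*14 + 1 = 15, q_1 = 1*1 + 0 = 1.
  i=2: a_2=2, p_2 = 2*15 + 14 = 44, q_2 = 2*1 + 1 = 3.
  i=3: a_3=3, p_3 = 3*44 + 15 = 147, q_3 = 3*3 + 1 = 10.
  i=4: a_4=2, p_4 = 2*147 + 44 = 338, q_4 = 2*10 + 3 = 23.
  i=5: a_5=1, p_5 = 1*338 + 147 = 485, q_5 = 1*23 + 10 = 33.
Check: 485^2 - 216*33^2 = 235225 - 235224 = 1, so (x, y) = (485, 33) solves the equation, and by the theorem it is the least positive solution.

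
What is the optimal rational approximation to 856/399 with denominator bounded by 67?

Expand x = 856/399 as a continued fraction with the Euclidean algorithm:
  856 = 2*399 + 58, so a_0 = 2.
  399 = 6*58 + 51, so a_1 = 6.
  58 = 1*51 + 7, so a_2 = 1.
  51 = 7*7 + 2, so a_3 = 7.
  7 = 3*2 + 1, so a_4 = 3.
  2 = 2*1 + 0, so a_5 = 2.
so x = [2; 6, 1, 7, 3, 2].
Convergents (p_i = a_i*p_{i-1} + p_{i-2}, q_i = a_i*q_{i-1} + q_{i-2} with p_{-2}=0, p_{-1}=1, q_{-2}=1, q_{-1}=0), until the denominator exceeds 67:
  i=0: a_0=2, p_0 = 2*1 + 0 = 2, q_0 = 2*0 + 1 = 1.
  i=1: a_1=6, p_1 = 6*2 + 1 = 13, q_1 = 6*1 + 0 = 6.
  i=2: a_2=1, p_2 = 1*13 + 2 = 15, q_2 = 1*6 + 1 = 7.
  i=3: a_3=7, p_3 = 7*15 + 13 = 118, q_3 = 7*7 + 6 = 55.
  i=4: a_4=3, p_4 = 3*118 + 15 = 369, q_4 = 3*55 + 7 = 172.
q_4 = 172 > 67, so the last convergent with denominator <= 67 is p_3/q_3 = 118/55.
The closest fraction with denominator <= 67 is either p_3/q_3 or the intermediate fraction (k*p_3 + p_2)/(k*q_3 + q_2) with the largest k >= 1 whose denominator stays <= 67; these approach x as k grows, and every other convergent or intermediate fraction in range is farther away.
Largest k: floor((67 - q_2)/q_3) = floor((67 - 7)/55) = 1.
That gives (1*118 + 15)/(1*55 + 7) = 133/62.
Compare the errors: |x - 118/55| = |856*55 - 118*399|/(399*55) = 2/21945, and |x - 133/62| = |856*62 - 133*399|/(399*62) = 5/24738.
Cross-multiplying, 2*24738 = 49476 < 109725 = 5*21945, so 2/21945 is smaller: the convergent 118/55 is closer to x than 133/62.

118/55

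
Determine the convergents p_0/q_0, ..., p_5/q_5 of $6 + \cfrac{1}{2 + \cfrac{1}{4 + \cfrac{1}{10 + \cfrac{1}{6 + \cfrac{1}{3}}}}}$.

Using the convergent recurrence p_i = a_i*p_{i-1} + p_{i-2}, q_i = a_i*q_{i-1} + q_{i-2} with p_{-2}=0, p_{-1}=1, q_{-2}=1, q_{-1}=0:
  i=0: a_0=6, p_0 = 6*1 + 0 = 6, q_0 = 6*0 + 1 = 1.
  i=1: a_1=2, p_1 = 2*6 + 1 = 13, q_1 = 2*1 + 0 = 2.
  i=2: a_2=4, p_2 = 4*13 + 6 = 58, q_2 = 4*2 + 1 = 9.
  i=3: a_3=10, p_3 = 10*58 + 13 = 593, q_3 = 10*9 + 2 = 92.
  i=4: a_4=6, p_4 = 6*593 + 58 = 3616, q_4 = 6*92 + 9 = 561.
  i=5: a_5=3, p_5 = 3*3616 + 593 = 11441, q_5 = 3*561 + 92 = 1775.

6/1, 13/2, 58/9, 593/92, 3616/561, 11441/1775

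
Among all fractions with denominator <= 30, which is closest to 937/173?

Expand x = 937/173 as a continued fraction with the Euclidean algorithm:
  937 = 5*173 + 72, so a_0 = 5.
  173 = 2*72 + 29, so a_1 = 2.
  72 = 2*29 + 14, so a_2 = 2.
  29 = 2*14 + 1, so a_3 = 2.
  14 = 14*1 + 0, so a_4 = 14.
so x = [5; 2, 2, 2, 14].
Convergents (p_i = a_i*p_{i-1} + p_{i-2}, q_i = a_i*q_{i-1} + q_{i-2} with p_{-2}=0, p_{-1}=1, q_{-2}=1, q_{-1}=0), until the denominator exceeds 30:
  i=0: a_0=5, p_0 = 5*1 + 0 = 5, q_0 = 5*0 + 1 = 1.
  i=1: a_1=2, p_1 = 2*5 + 1 = 11, q_1 = 2*1 + 0 = 2.
  i=2: a_2=2, p_2 = 2*11 + 5 = 27, q_2 = 2*2 + 1 = 5.
  i=3: a_3=2, p_3 = 2*27 + 11 = 65, q_3 = 2*5 + 2 = 12.
  i=4: a_4=14, p_4 = 14*65 + 27 = 937, q_4 = 14*12 + 5 = 173.
q_4 = 173 > 30, so the last convergent with denominator <= 30 is p_3/q_3 = 65/12.
The closest fraction with denominator <= 30 is either p_3/q_3 or the intermediate fraction (k*p_3 + p_2)/(k*q_3 + q_2) with the largest k >= 1 whose denominator stays <= 30; these approach x as k grows, and every other convergent or intermediate fraction in range is farther away.
Largest k: floor((30 - q_2)/q_3) = floor((30 - 5)/12) = 2.
That gives (2*65 + 27)/(2*12 + 5) = 157/29.
Compare the errors: |x - 65/12| = |937*12 - 65*173|/(173*12) = 1/2076, and |x - 157/29| = |937*29 - 157*173|/(173*29) = 12/5017.
Cross-multiplying, 1*5017 = 5017 < 24912 = 12*2076, so 1/2076 is smaller: the convergent 65/12 is closer to x than 157/29.

65/12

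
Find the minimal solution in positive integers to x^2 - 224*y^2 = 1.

First expand sqrt(224) as a continued fraction. With x_i = (sqrt(224) + m_i)/d_i and (m_0, d_0) = (0, 1): a_0 = floor(sqrt(224)) = 14, since 14^2 = 196 <= 224 < 225 = 15^2.
Iterate m_{i+1} = d_i*a_i - m_i, d_{i+1} = (224 - m_{i+1}^2)/d_i, a_{i+1} = floor((a_0 + m_{i+1})/d_{i+1}):
  m_1 = 1*14 - 0 = 14, d_1 = (224 - 14^2)/1 = 28/1 = 28, a_1 = floor((14 + 14)/28) = 1.
  m_2 = 28*1 - 14 = 14, d_2 = (224 - 14^2)/28 = 28/28 = 1, a_2 = floor((14 + 14)/1) = 28.
  m_3 = 1*28 - 14 = 14, d_3 = (224 - 14^2)/1 = 28/1 = 28: (m_3, d_3) = (m_1, d_1) = (14, 28), so from here the quotients repeat a_1, a_2; the period length is 2.
So sqrt(224) = [14; (1, 28)] with period length k = 2.
k is even, so the fundamental solution of x^2 - 224y^2 = 1 is (p_{k-1}, q_{k-1}) = (p_1, q_1); compute convergents through index 1.
Convergents (p_i = a_i*p_{i-1} + p_{i-2}, q_i = a_i*q_{i-1} + q_{i-2} with p_{-2}=0, p_{-1}=1, q_{-2}=1, q_{-1}=0):
  i=0: a_0=14, p_0 = 14*1 + 0 = 14, q_0 = 14*0 + 1 = 1.
  i=1: a_1=1, p_1 = 1*14 + 1 = 15, q_1 = 1*1 + 0 = 1.
Check: 15^2 - 224*1^2 = 225 - 224 = 1, so (x, y) = (15, 1) solves the equation, and by the theorem it is the least positive solution.

(x, y) = (15, 1)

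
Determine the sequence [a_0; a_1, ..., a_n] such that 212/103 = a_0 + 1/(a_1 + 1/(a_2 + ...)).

[2; 17, 6]

Run the Euclidean algorithm on 212 and 103; the successive quotients are the partial quotients a_0, a_1, ... (each step inverts the fractional part left over by the previous one):
  212 = 2*103 + 6, so a_0 = 2.
  103 = 17*6 + 1, so a_1 = 17.
  6 = 6*1 + 0, so a_2 = 6.
The remainder reaches 0 after 3 divisions, so the expansion has 3 partial quotients, read off in order.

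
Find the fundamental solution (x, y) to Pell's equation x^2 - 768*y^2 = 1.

First expand sqrt(768) as a continued fraction. With x_i = (sqrt(768) + m_i)/d_i and (m_0, d_0) = (0, 1): a_0 = floor(sqrt(768)) = 27, since 27^2 = 729 <= 768 < 784 = 28^2.
Iterate m_{i+1} = d_i*a_i - m_i, d_{i+1} = (768 - m_{i+1}^2)/d_i, a_{i+1} = floor((a_0 + m_{i+1})/d_{i+1}):
  m_1 = 1*27 - 0 = 27, d_1 = (768 - 27^2)/1 = 39/1 = 39, a_1 = floor((27 + 27)/39) = 1.
  m_2 = 39*1 - 27 = 12, d_2 = (768 - 12^2)/39 = 624/39 = 16, a_2 = floor((27 + 12)/16) = 2.
  m_3 = 16*2 - 12 = 20, d_3 = (768 - 20^2)/16 = 368/16 = 23, a_3 = floor((27 + 20)/23) = 2.
  m_4 = 23*2 - 20 = 26, d_4 = (768 - 26^2)/23 = 92/23 = 4, a_4 = floor((27 + 26)/4) = 13.
  m_5 = 4*13 - 26 = 26, d_5 = (768 - 26^2)/4 = 92/4 = 23, a_5 = floor((27 + 26)/23) = 2.
  m_6 = 23*2 - 26 = 20, d_6 = (768 - 20^2)/23 = 368/23 = 16, a_6 = floor((27 + 20)/16) = 2.
  m_7 = 16*2 - 20 = 12, d_7 = (768 - 12^2)/16 = 624/16 = 39, a_7 = floor((27 + 12)/39) = 1.
  m_8 = 39*1 - 12 = 27, d_8 = (768 - 27^2)/39 = 39/39 = 1, a_8 = floor((27 + 27)/1) = 54.
  m_9 = 1*54 - 27 = 27, d_9 = (768 - 27^2)/1 = 39/1 = 39: (m_9, d_9) = (m_1, d_1) = (27, 39), so from here the quotients repeat a_1, ..., a_8; the period length is 8.
So sqrt(768) = [27; (1, 2, 2, 13, 2, 2, 1, 54)] with period length k = 8.
k is even, so the fundamental solution of x^2 - 768y^2 = 1 is (p_{k-1}, q_{k-1}) = (p_7, q_7); compute convergents through index 7.
Convergents (p_i = a_i*p_{i-1} + p_{i-2}, q_i = a_i*q_{i-1} + q_{i-2} with p_{-2}=0, p_{-1}=1, q_{-2}=1, q_{-1}=0):
  i=0: a_0=27, p_0 = 27*1 + 0 = 27, q_0 = 27*0 + 1 = 1.
  i=1: a_1=1, p_1 = 1*27 + 1 = 28, q_1 = 1*1 + 0 = 1.
  i=2: a_2=2, p_2 = 2*28 + 27 = 83, q_2 = 2*1 + 1 = 3.
  i=3: a_3=2, p_3 = 2*83 + 28 = 194, q_3 = 2*3 + 1 = 7.
  i=4: a_4=13, p_4 = 13*194 + 83 = 2605, q_4 = 13*7 + 3 = 94.
  i=5: a_5=2, p_5 = 2*2605 + 194 = 5404, q_5 = 2*94 + 7 = 195.
  i=6: a_6=2, p_6 = 2*5404 + 2605 = 13413, q_6 = 2*195 + 94 = 484.
  i=7: a_7=1, p_7 = 1*13413 + 5404 = 18817, q_7 = 1*484 + 195 = 679.
Check: 18817^2 - 768*679^2 = 354079489 - 354079488 = 1, so (x, y) = (18817, 679) solves the equation, and by the theorem it is the least positive solution.

(x, y) = (18817, 679)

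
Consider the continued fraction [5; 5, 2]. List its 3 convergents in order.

Using the convergent recurrence p_i = a_i*p_{i-1} + p_{i-2}, q_i = a_i*q_{i-1} + q_{i-2} with p_{-2}=0, p_{-1}=1, q_{-2}=1, q_{-1}=0:
  i=0: a_0=5, p_0 = 5*1 + 0 = 5, q_0 = 5*0 + 1 = 1.
  i=1: a_1=5, p_1 = 5*5 + 1 = 26, q_1 = 5*1 + 0 = 5.
  i=2: a_2=2, p_2 = 2*26 + 5 = 57, q_2 = 2*5 + 1 = 11.

5/1, 26/5, 57/11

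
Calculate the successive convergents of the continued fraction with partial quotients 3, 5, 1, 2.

3/1, 16/5, 19/6, 54/17

Using the convergent recurrence p_i = a_i*p_{i-1} + p_{i-2}, q_i = a_i*q_{i-1} + q_{i-2} with p_{-2}=0, p_{-1}=1, q_{-2}=1, q_{-1}=0:
  i=0: a_0=3, p_0 = 3*1 + 0 = 3, q_0 = 3*0 + 1 = 1.
  i=1: a_1=5, p_1 = 5*3 + 1 = 16, q_1 = 5*1 + 0 = 5.
  i=2: a_2=1, p_2 = 1*16 + 3 = 19, q_2 = 1*5 + 1 = 6.
  i=3: a_3=2, p_3 = 2*19 + 16 = 54, q_3 = 2*6 + 5 = 17.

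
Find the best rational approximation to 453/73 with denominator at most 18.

31/5

Expand x = 453/73 as a continued fraction with the Euclidean algorithm:
  453 = 6*73 + 15, so a_0 = 6.
  73 = 4*15 + 13, so a_1 = 4.
  15 = 1*13 + 2, so a_2 = 1.
  13 = 6*2 + 1, so a_3 = 6.
  2 = 2*1 + 0, so a_4 = 2.
so x = [6; 4, 1, 6, 2].
Convergents (p_i = a_i*p_{i-1} + p_{i-2}, q_i = a_i*q_{i-1} + q_{i-2} with p_{-2}=0, p_{-1}=1, q_{-2}=1, q_{-1}=0), until the denominator exceeds 18:
  i=0: a_0=6, p_0 = 6*1 + 0 = 6, q_0 = 6*0 + 1 = 1.
  i=1: a_1=4, p_1 = 4*6 + 1 = 25, q_1 = 4*1 + 0 = 4.
  i=2: a_2=1, p_2 = 1*25 + 6 = 31, q_2 = 1*4 + 1 = 5.
  i=3: a_3=6, p_3 = 6*31 + 25 = 211, q_3 = 6*5 + 4 = 34.
q_3 = 34 > 18, so the last convergent with denominator <= 18 is p_2/q_2 = 31/5.
The closest fraction with denominator <= 18 is either p_2/q_2 or the intermediate fraction (k*p_2 + p_1)/(k*q_2 + q_1) with the largest k >= 1 whose denominator stays <= 18; these approach x as k grows, and every other convergent or intermediate fraction in range is farther away.
Largest k: floor((18 - q_1)/q_2) = floor((18 - 4)/5) = 2.
That gives (2*31 + 25)/(2*5 + 4) = 87/14.
Compare the errors: |x - 31/5| = |453*5 - 31*73|/(73*5) = 2/365, and |x - 87/14| = |453*14 - 87*73|/(73*14) = 9/1022.
Cross-multiplying, 2*1022 = 2044 < 3285 = 9*365, so 2/365 is smaller: the convergent 31/5 is closer to x than 87/14.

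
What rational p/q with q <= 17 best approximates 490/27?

127/7

Expand x = 490/27 as a continued fraction with the Euclidean algorithm:
  490 = 18*27 + 4, so a_0 = 18.
  27 = 6*4 + 3, so a_1 = 6.
  4 = 1*3 + 1, so a_2 = 1.
  3 = 3*1 + 0, so a_3 = 3.
so x = [18; 6, 1, 3].
Convergents (p_i = a_i*p_{i-1} + p_{i-2}, q_i = a_i*q_{i-1} + q_{i-2} with p_{-2}=0, p_{-1}=1, q_{-2}=1, q_{-1}=0), until the denominator exceeds 17:
  i=0: a_0=18, p_0 = 18*1 + 0 = 18, q_0 = 18*0 + 1 = 1.
  i=1: a_1=6, p_1 = 6*18 + 1 = 109, q_1 = 6*1 + 0 = 6.
  i=2: a_2=1, p_2 = 1*109 + 18 = 127, q_2 = 1*6 + 1 = 7.
  i=3: a_3=3, p_3 = 3*127 + 109 = 490, q_3 = 3*7 + 6 = 27.
q_3 = 27 > 17, so the last convergent with denominator <= 17 is p_2/q_2 = 127/7.
The closest fraction with denominator <= 17 is either p_2/q_2 or the intermediate fraction (k*p_2 + p_1)/(k*q_2 + q_1) with the largest k >= 1 whose denominator stays <= 17; these approach x as k grows, and every other convergent or intermediate fraction in range is farther away.
Largest k: floor((17 - q_1)/q_2) = floor((17 - 6)/7) = 1.
That gives (1*127 + 109)/(1*7 + 6) = 236/13.
Compare the errors: |x - 127/7| = |490*7 - 127*27|/(27*7) = 1/189, and |x - 236/13| = |490*13 - 236*27|/(27*13) = 2/351.
Cross-multiplying, 1*351 = 351 < 378 = 2*189, so 1/189 is smaller: the convergent 127/7 is closer to x than 236/13.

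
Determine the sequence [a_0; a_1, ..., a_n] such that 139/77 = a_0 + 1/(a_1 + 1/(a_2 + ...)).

Run the Euclidean algorithm on 139 and 77; the successive quotients are the partial quotients a_0, a_1, ... (each step inverts the fractional part left over by the previous one):
  139 = 1*77 + 62, so a_0 = 1.
  77 = 1*62 + 15, so a_1 = 1.
  62 = 4*15 + 2, so a_2 = 4.
  15 = 7*2 + 1, so a_3 = 7.
  2 = 2*1 + 0, so a_4 = 2.
The remainder reaches 0 after 5 divisions, so the expansion has 5 partial quotients, read off in order.

[1; 1, 4, 7, 2]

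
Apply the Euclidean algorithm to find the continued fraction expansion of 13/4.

[3; 4]

Run the Euclidean algorithm on 13 and 4; the successive quotients are the partial quotients a_0, a_1, ... (each step inverts the fractional part left over by the previous one):
  13 = 3*4 + 1, so a_0 = 3.
  4 = 4*1 + 0, so a_1 = 4.
The remainder reaches 0 after 2 divisions, so the expansion has 2 partial quotients, read off in order.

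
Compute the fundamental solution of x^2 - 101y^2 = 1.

First expand sqrt(101) as a continued fraction. With x_i = (sqrt(101) + m_i)/d_i and (m_0, d_0) = (0, 1): a_0 = floor(sqrt(101)) = 10, since 10^2 = 100 <= 101 < 121 = 11^2.
Iterate m_{i+1} = d_i*a_i - m_i, d_{i+1} = (101 - m_{i+1}^2)/d_i, a_{i+1} = floor((a_0 + m_{i+1})/d_{i+1}):
  m_1 = 1*10 - 0 = 10, d_1 = (101 - 10^2)/1 = 1/1 = 1, a_1 = floor((10 + 10)/1) = 20.
  m_2 = 1*20 - 10 = 10, d_2 = (101 - 10^2)/1 = 1/1 = 1: (m_2, d_2) = (m_1, d_1) = (10, 1), so from here the quotient a_1 repeats; the period length is 1.
So sqrt(101) = [10; (20)] with period length k = 1.
k is odd, so (p_{k-1}, q_{k-1}) only solves x^2 - 101y^2 = -1 and the fundamental solution of x^2 - 101y^2 = 1 is (p_{2k-1}, q_{2k-1}) = (p_1, q_1); compute convergents through index 1, running through the period twice.
Convergents (p_i = a_i*p_{i-1} + p_{i-2}, q_i = a_i*q_{i-1} + q_{i-2} with p_{-2}=0, p_{-1}=1, q_{-2}=1, q_{-1}=0):
  i=0: a_0=10, p_0 = 10*1 + 0 = 10, q_0 = 10*0 + 1 = 1.
  i=1: a_1=20, p_1 = 20*10 + 1 = 201, q_1 = 20*1 + 0 = 20.
Indeed p_0^2 - 101*q_0^2 = 100 - 101 = -1, not +1.
Check: 201^2 - 101*20^2 = 40401 - 40400 = 1, so (x, y) = (201, 20) solves the equation, and by the theorem it is the least positive solution.

(x, y) = (201, 20)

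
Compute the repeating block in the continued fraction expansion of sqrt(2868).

[53; (1, 1, 4, 6, 2, 8, 2, 6, 4, 1, 1, 106)]

Write x_i = (sqrt(2868) + m_i)/d_i with (m_0, d_0) = (0, 1). a_0 = floor(sqrt(2868)) = 53, since 53^2 = 2809 <= 2868 < 2916 = 54^2.
Iterate m_{i+1} = d_i*a_i - m_i, d_{i+1} = (2868 - m_{i+1}^2)/d_i, a_{i+1} = floor((a_0 + m_{i+1})/d_{i+1}):
  m_1 = 1*53 - 0 = 53, d_1 = (2868 - 53^2)/1 = 59/1 = 59, a_1 = floor((53 + 53)/59) = 1.
  m_2 = 59*1 - 53 = 6, d_2 = (2868 - 6^2)/59 = 2832/59 = 48, a_2 = floor((53 + 6)/48) = 1.
  m_3 = 48*1 - 6 = 42, d_3 = (2868 - 42^2)/48 = 1104/48 = 23, a_3 = floor((53 + 42)/23) = 4.
  m_4 = 23*4 - 42 = 50, d_4 = (2868 - 50^2)/23 = 368/23 = 16, a_4 = floor((53 + 50)/16) = 6.
  m_5 = 16*6 - 50 = 46, d_5 = (2868 - 46^2)/16 = 752/16 = 47, a_5 = floor((53 + 46)/47) = 2.
  m_6 = 47*2 - 46 = 48, d_6 = (2868 - 48^2)/47 = 564/47 = 12, a_6 = floor((53 + 48)/12) = 8.
  m_7 = 12*8 - 48 = 48, d_7 = (2868 - 48^2)/12 = 564/12 = 47, a_7 = floor((53 + 48)/47) = 2.
  m_8 = 47*2 - 48 = 46, d_8 = (2868 - 46^2)/47 = 752/47 = 16, a_8 = floor((53 + 46)/16) = 6.
  m_9 = 16*6 - 46 = 50, d_9 = (2868 - 50^2)/16 = 368/16 = 23, a_9 = floor((53 + 50)/23) = 4.
  m_10 = 23*4 - 50 = 42, d_10 = (2868 - 42^2)/23 = 1104/23 = 48, a_10 = floor((53 + 42)/48) = 1.
  m_11 = 48*1 - 42 = 6, d_11 = (2868 - 6^2)/48 = 2832/48 = 59, a_11 = floor((53 + 6)/59) = 1.
  m_12 = 59*1 - 6 = 53, d_12 = (2868 - 53^2)/59 = 59/59 = 1, a_12 = floor((53 + 53)/1) = 106.
  m_13 = 1*106 - 53 = 53, d_13 = (2868 - 53^2)/1 = 59/1 = 59: (m_13, d_13) = (m_1, d_1) = (53, 59), so from here the quotients repeat a_1, ..., a_12; the period length is 12.
Hence the expansion of sqrt(2868) is a_0 = 53 followed by the repeating block 1, 1, 4, 6, 2, 8, 2, 6, 4, 1, 1, 106 (period 12).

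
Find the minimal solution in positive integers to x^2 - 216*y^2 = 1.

(x, y) = (485, 33)

First expand sqrt(216) as a continued fraction. With x_i = (sqrt(216) + m_i)/d_i and (m_0, d_0) = (0, 1): a_0 = floor(sqrt(216)) = 14, since 14^2 = 196 <= 216 < 225 = 15^2.
Iterate m_{i+1} = d_i*a_i - m_i, d_{i+1} = (216 - m_{i+1}^2)/d_i, a_{i+1} = floor((a_0 + m_{i+1})/d_{i+1}):
  m_1 = 1*14 - 0 = 14, d_1 = (216 - 14^2)/1 = 20/1 = 20, a_1 = floor((14 + 14)/20) = 1.
  m_2 = 20*1 - 14 = 6, d_2 = (216 - 6^2)/20 = 180/20 = 9, a_2 = floor((14 + 6)/9) = 2.
  m_3 = 9*2 - 6 = 12, d_3 = (216 - 12^2)/9 = 72/9 = 8, a_3 = floor((14 + 12)/8) = 3.
  m_4 = 8*3 - 12 = 12, d_4 = (216 - 12^2)/8 = 72/8 = 9, a_4 = floor((14 + 12)/9) = 2.
  m_5 = 9*2 - 12 = 6, d_5 = (216 - 6^2)/9 = 180/9 = 20, a_5 = floor((14 + 6)/20) = 1.
  m_6 = 20*1 - 6 = 14, d_6 = (216 - 14^2)/20 = 20/20 = 1, a_6 = floor((14 + 14)/1) = 28.
  m_7 = 1*28 - 14 = 14, d_7 = (216 - 14^2)/1 = 20/1 = 20: (m_7, d_7) = (m_1, d_1) = (14, 20), so from here the quotients repeat a_1, ..., a_6; the period length is 6.
So sqrt(216) = [14; (1, 2, 3, 2, 1, 28)] with period length k = 6.
k is even, so the fundamental solution of x^2 - 216y^2 = 1 is (p_{k-1}, q_{k-1}) = (p_5, q_5); compute convergents through index 5.
Convergents (p_i = a_i*p_{i-1} + p_{i-2}, q_i = a_i*q_{i-1} + q_{i-2} with p_{-2}=0, p_{-1}=1, q_{-2}=1, q_{-1}=0):
  i=0: a_0=14, p_0 = 14*1 + 0 = 14, q_0 = 14*0 + 1 = 1.
  i=1: a_1=1, p_1 = 1*14 + 1 = 15, q_1 = 1*1 + 0 = 1.
  i=2: a_2=2, p_2 = 2*15 + 14 = 44, q_2 = 2*1 + 1 = 3.
  i=3: a_3=3, p_3 = 3*44 + 15 = 147, q_3 = 3*3 + 1 = 10.
  i=4: a_4=2, p_4 = 2*147 + 44 = 338, q_4 = 2*10 + 3 = 23.
  i=5: a_5=1, p_5 = 1*338 + 147 = 485, q_5 = 1*23 + 10 = 33.
Check: 485^2 - 216*33^2 = 235225 - 235224 = 1, so (x, y) = (485, 33) solves the equation, and by the theorem it is the least positive solution.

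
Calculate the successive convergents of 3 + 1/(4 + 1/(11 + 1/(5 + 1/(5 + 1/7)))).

3/1, 13/4, 146/45, 743/229, 3861/1190, 27770/8559

Using the convergent recurrence p_i = a_i*p_{i-1} + p_{i-2}, q_i = a_i*q_{i-1} + q_{i-2} with p_{-2}=0, p_{-1}=1, q_{-2}=1, q_{-1}=0:
  i=0: a_0=3, p_0 = 3*1 + 0 = 3, q_0 = 3*0 + 1 = 1.
  i=1: a_1=4, p_1 = 4*3 + 1 = 13, q_1 = 4*1 + 0 = 4.
  i=2: a_2=11, p_2 = 11*13 + 3 = 146, q_2 = 11*4 + 1 = 45.
  i=3: a_3=5, p_3 = 5*146 + 13 = 743, q_3 = 5*45 + 4 = 229.
  i=4: a_4=5, p_4 = 5*743 + 146 = 3861, q_4 = 5*229 + 45 = 1190.
  i=5: a_5=7, p_5 = 7*3861 + 743 = 27770, q_5 = 7*1190 + 229 = 8559.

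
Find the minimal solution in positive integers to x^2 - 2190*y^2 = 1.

First expand sqrt(2190) as a continued fraction. With x_i = (sqrt(2190) + m_i)/d_i and (m_0, d_0) = (0, 1): a_0 = floor(sqrt(2190)) = 46, since 46^2 = 2116 <= 2190 < 2209 = 47^2.
Iterate m_{i+1} = d_i*a_i - m_i, d_{i+1} = (2190 - m_{i+1}^2)/d_i, a_{i+1} = floor((a_0 + m_{i+1})/d_{i+1}):
  m_1 = 1*46 - 0 = 46, d_1 = (2190 - 46^2)/1 = 74/1 = 74, a_1 = floor((46 + 46)/74) = 1.
  m_2 = 74*1 - 46 = 28, d_2 = (2190 - 28^2)/74 = 1406/74 = 19, a_2 = floor((46 + 28)/19) = 3.
  m_3 = 19*3 - 28 = 29, d_3 = (2190 - 29^2)/19 = 1349/19 = 71, a_3 = floor((46 + 29)/71) = 1.
  m_4 = 71*1 - 29 = 42, d_4 = (2190 - 42^2)/71 = 426/71 = 6, a_4 = floor((46 + 42)/6) = 14.
  m_5 = 6*14 - 42 = 42, d_5 = (2190 - 42^2)/6 = 426/6 = 71, a_5 = floor((46 + 42)/71) = 1.
  m_6 = 71*1 - 42 = 29, d_6 = (2190 - 29^2)/71 = 1349/71 = 19, a_6 = floor((46 + 29)/19) = 3.
  m_7 = 19*3 - 29 = 28, d_7 = (2190 - 28^2)/19 = 1406/19 = 74, a_7 = floor((46 + 28)/74) = 1.
  m_8 = 74*1 - 28 = 46, d_8 = (2190 - 46^2)/74 = 74/74 = 1, a_8 = floor((46 + 46)/1) = 92.
  m_9 = 1*92 - 46 = 46, d_9 = (2190 - 46^2)/1 = 74/1 = 74: (m_9, d_9) = (m_1, d_1) = (46, 74), so from here the quotients repeat a_1, ..., a_8; the period length is 8.
So sqrt(2190) = [46; (1, 3, 1, 14, 1, 3, 1, 92)] with period length k = 8.
k is even, so the fundamental solution of x^2 - 2190y^2 = 1 is (p_{k-1}, q_{k-1}) = (p_7, q_7); compute convergents through index 7.
Convergents (p_i = a_i*p_{i-1} + p_{i-2}, q_i = a_i*q_{i-1} + q_{i-2} with p_{-2}=0, p_{-1}=1, q_{-2}=1, q_{-1}=0):
  i=0: a_0=46, p_0 = 46*1 + 0 = 46, q_0 = 46*0 + 1 = 1.
  i=1: a_1=1, p_1 = 1*46 + 1 = 47, q_1 = 1*1 + 0 = 1.
  i=2: a_2=3, p_2 = 3*47 + 46 = 187, q_2 = 3*1 + 1 = 4.
  i=3: a_3=1, p_3 = 1*187 + 47 = 234, q_3 = 1*4 + 1 = 5.
  i=4: a_4=14, p_4 = 14*234 + 187 = 3463, q_4 = 14*5 + 4 = 74.
  i=5: a_5=1, p_5 = 1*3463 + 234 = 3697, q_5 = 1*74 + 5 = 79.
  i=6: a_6=3, p_6 = 3*3697 + 3463 = 14554, q_6 = 3*79 + 74 = 311.
  i=7: a_7=1, p_7 = 1*14554 + 3697 = 18251, q_7 = 1*311 + 79 = 390.
Check: 18251^2 - 2190*390^2 = 333099001 - 333099000 = 1, so (x, y) = (18251, 390) solves the equation, and by the theorem it is the least positive solution.

(x, y) = (18251, 390)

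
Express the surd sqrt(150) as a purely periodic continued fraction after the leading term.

Write x_i = (sqrt(150) + m_i)/d_i with (m_0, d_0) = (0, 1). a_0 = floor(sqrt(150)) = 12, since 12^2 = 144 <= 150 < 169 = 13^2.
Iterate m_{i+1} = d_i*a_i - m_i, d_{i+1} = (150 - m_{i+1}^2)/d_i, a_{i+1} = floor((a_0 + m_{i+1})/d_{i+1}):
  m_1 = 1*12 - 0 = 12, d_1 = (150 - 12^2)/1 = 6/1 = 6, a_1 = floor((12 + 12)/6) = 4.
  m_2 = 6*4 - 12 = 12, d_2 = (150 - 12^2)/6 = 6/6 = 1, a_2 = floor((12 + 12)/1) = 24.
  m_3 = 1*24 - 12 = 12, d_3 = (150 - 12^2)/1 = 6/1 = 6: (m_3, d_3) = (m_1, d_1) = (12, 6), so from here the quotients repeat a_1, a_2; the period length is 2.
Hence the expansion of sqrt(150) is a_0 = 12 followed by the repeating block 4, 24 (period 2).

[12; (4, 24)]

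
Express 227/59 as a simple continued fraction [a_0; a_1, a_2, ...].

[3; 1, 5, 1, 1, 4]

Run the Euclidean algorithm on 227 and 59; the successive quotients are the partial quotients a_0, a_1, ... (each step inverts the fractional part left over by the previous one):
  227 = 3*59 + 50, so a_0 = 3.
  59 = 1*50 + 9, so a_1 = 1.
  50 = 5*9 + 5, so a_2 = 5.
  9 = 1*5 + 4, so a_3 = 1.
  5 = 1*4 + 1, so a_4 = 1.
  4 = 4*1 + 0, so a_5 = 4.
The remainder reaches 0 after 6 divisions, so the expansion has 6 partial quotients, read off in order.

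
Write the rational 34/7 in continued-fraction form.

Run the Euclidean algorithm on 34 and 7; the successive quotients are the partial quotients a_0, a_1, ... (each step inverts the fractional part left over by the previous one):
  34 = 4*7 + 6, so a_0 = 4.
  7 = 1*6 + 1, so a_1 = 1.
  6 = 6*1 + 0, so a_2 = 6.
The remainder reaches 0 after 3 divisions, so the expansion has 3 partial quotients, read off in order.

[4; 1, 6]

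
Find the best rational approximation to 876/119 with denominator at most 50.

Expand x = 876/119 as a continued fraction with the Euclidean algorithm:
  876 = 7*119 + 43, so a_0 = 7.
  119 = 2*43 + 33, so a_1 = 2.
  43 = 1*33 + 10, so a_2 = 1.
  33 = 3*10 + 3, so a_3 = 3.
  10 = 3*3 + 1, so a_4 = 3.
  3 = 3*1 + 0, so a_5 = 3.
so x = [7; 2, 1, 3, 3, 3].
Convergents (p_i = a_i*p_{i-1} + p_{i-2}, q_i = a_i*q_{i-1} + q_{i-2} with p_{-2}=0, p_{-1}=1, q_{-2}=1, q_{-1}=0), until the denominator exceeds 50:
  i=0: a_0=7, p_0 = 7*1 + 0 = 7, q_0 = 7*0 + 1 = 1.
  i=1: a_1=2, p_1 = 2*7 + 1 = 15, q_1 = 2*1 + 0 = 2.
  i=2: a_2=1, p_2 = 1*15 + 7 = 22, q_2 = 1*2 + 1 = 3.
  i=3: a_3=3, p_3 = 3*22 + 15 = 81, q_3 = 3*3 + 2 = 11.
  i=4: a_4=3, p_4 = 3*81 + 22 = 265, q_4 = 3*11 + 3 = 36.
  i=5: a_5=3, p_5 = 3*265 + 81 = 876, q_5 = 3*36 + 11 = 119.
q_5 = 119 > 50, so the last convergent with denominator <= 50 is p_4/q_4 = 265/36.
The closest fraction with denominator <= 50 is either p_4/q_4 or the intermediate fraction (k*p_4 + p_3)/(k*q_4 + q_3) with the largest k >= 1 whose denominator stays <= 50; these approach x as k grows, and every other convergent or intermediate fraction in range is farther away.
Largest k: floor((50 - q_3)/q_4) = floor((50 - 11)/36) = 1.
That gives (1*265 + 81)/(1*36 + 11) = 346/47.
Compare the errors: |x - 265/36| = |876*36 - 265*119|/(119*36) = 1/4284, and |x - 346/47| = |876*47 - 346*119|/(119*47) = 2/5593.
Cross-multiplying, 1*5593 = 5593 < 8568 = 2*4284, so 1/4284 is smaller: the convergent 265/36 is closer to x than 346/47.

265/36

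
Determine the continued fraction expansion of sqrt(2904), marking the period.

[53; (1, 7, 1, 106)]

Write x_i = (sqrt(2904) + m_i)/d_i with (m_0, d_0) = (0, 1). a_0 = floor(sqrt(2904)) = 53, since 53^2 = 2809 <= 2904 < 2916 = 54^2.
Iterate m_{i+1} = d_i*a_i - m_i, d_{i+1} = (2904 - m_{i+1}^2)/d_i, a_{i+1} = floor((a_0 + m_{i+1})/d_{i+1}):
  m_1 = 1*53 - 0 = 53, d_1 = (2904 - 53^2)/1 = 95/1 = 95, a_1 = floor((53 + 53)/95) = 1.
  m_2 = 95*1 - 53 = 42, d_2 = (2904 - 42^2)/95 = 1140/95 = 12, a_2 = floor((53 + 42)/12) = 7.
  m_3 = 12*7 - 42 = 42, d_3 = (2904 - 42^2)/12 = 1140/12 = 95, a_3 = floor((53 + 42)/95) = 1.
  m_4 = 95*1 - 42 = 53, d_4 = (2904 - 53^2)/95 = 95/95 = 1, a_4 = floor((53 + 53)/1) = 106.
  m_5 = 1*106 - 53 = 53, d_5 = (2904 - 53^2)/1 = 95/1 = 95: (m_5, d_5) = (m_1, d_1) = (53, 95), so from here the quotients repeat a_1, ..., a_4; the period length is 4.
Hence the expansion of sqrt(2904) is a_0 = 53 followed by the repeating block 1, 7, 1, 106 (period 4).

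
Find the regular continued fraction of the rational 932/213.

Run the Euclidean algorithm on 932 and 213; the successive quotients are the partial quotients a_0, a_1, ... (each step inverts the fractional part left over by the previous one):
  932 = 4*213 + 80, so a_0 = 4.
  213 = 2*80 + 53, so a_1 = 2.
  80 = 1*53 + 27, so a_2 = 1.
  53 = 1*27 + 26, so a_3 = 1.
  27 = 1*26 + 1, so a_4 = 1.
  26 = 26*1 + 0, so a_5 = 26.
The remainder reaches 0 after 6 divisions, so the expansion has 6 partial quotients, read off in order.

[4; 2, 1, 1, 1, 26]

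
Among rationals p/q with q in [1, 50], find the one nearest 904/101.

179/20

Expand x = 904/101 as a continued fraction with the Euclidean algorithm:
  904 = 8*101 + 96, so a_0 = 8.
  101 = 1*96 + 5, so a_1 = 1.
  96 = 19*5 + 1, so a_2 = 19.
  5 = 5*1 + 0, so a_3 = 5.
so x = [8; 1, 19, 5].
Convergents (p_i = a_i*p_{i-1} + p_{i-2}, q_i = a_i*q_{i-1} + q_{i-2} with p_{-2}=0, p_{-1}=1, q_{-2}=1, q_{-1}=0), until the denominator exceeds 50:
  i=0: a_0=8, p_0 = 8*1 + 0 = 8, q_0 = 8*0 + 1 = 1.
  i=1: a_1=1, p_1 = 1*8 + 1 = 9, q_1 = 1*1 + 0 = 1.
  i=2: a_2=19, p_2 = 19*9 + 8 = 179, q_2 = 19*1 + 1 = 20.
  i=3: a_3=5, p_3 = 5*179 + 9 = 904, q_3 = 5*20 + 1 = 101.
q_3 = 101 > 50, so the last convergent with denominator <= 50 is p_2/q_2 = 179/20.
The closest fraction with denominator <= 50 is either p_2/q_2 or the intermediate fraction (k*p_2 + p_1)/(k*q_2 + q_1) with the largest k >= 1 whose denominator stays <= 50; these approach x as k grows, and every other convergent or intermediate fraction in range is farther away.
Largest k: floor((50 - q_1)/q_2) = floor((50 - 1)/20) = 2.
That gives (2*179 + 9)/(2*20 + 1) = 367/41.
Compare the errors: |x - 179/20| = |904*20 - 179*101|/(101*20) = 1/2020, and |x - 367/41| = |904*41 - 367*101|/(101*41) = 3/4141.
Cross-multiplying, 1*4141 = 4141 < 6060 = 3*2020, so 1/2020 is smaller: the convergent 179/20 is closer to x than 367/41.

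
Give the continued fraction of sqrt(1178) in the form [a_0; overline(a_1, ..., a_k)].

Write x_i = (sqrt(1178) + m_i)/d_i with (m_0, d_0) = (0, 1). a_0 = floor(sqrt(1178)) = 34, since 34^2 = 1156 <= 1178 < 1225 = 35^2.
Iterate m_{i+1} = d_i*a_i - m_i, d_{i+1} = (1178 - m_{i+1}^2)/d_i, a_{i+1} = floor((a_0 + m_{i+1})/d_{i+1}):
  m_1 = 1*34 - 0 = 34, d_1 = (1178 - 34^2)/1 = 22/1 = 22, a_1 = floor((34 + 34)/22) = 3.
  m_2 = 22*3 - 34 = 32, d_2 = (1178 - 32^2)/22 = 154/22 = 7, a_2 = floor((34 + 32)/7) = 9.
  m_3 = 7*9 - 32 = 31, d_3 = (1178 - 31^2)/7 = 217/7 = 31, a_3 = floor((34 + 31)/31) = 2.
  m_4 = 31*2 - 31 = 31, d_4 = (1178 - 31^2)/31 = 217/31 = 7, a_4 = floor((34 + 31)/7) = 9.
  m_5 = 7*9 - 31 = 32, d_5 = (1178 - 32^2)/7 = 154/7 = 22, a_5 = floor((34 + 32)/22) = 3.
  m_6 = 22*3 - 32 = 34, d_6 = (1178 - 34^2)/22 = 22/22 = 1, a_6 = floor((34 + 34)/1) = 68.
  m_7 = 1*68 - 34 = 34, d_7 = (1178 - 34^2)/1 = 22/1 = 22: (m_7, d_7) = (m_1, d_1) = (34, 22), so from here the quotients repeat a_1, ..., a_6; the period length is 6.
Hence the expansion of sqrt(1178) is a_0 = 34 followed by the repeating block 3, 9, 2, 9, 3, 68 (period 6).

[34; overline(3, 9, 2, 9, 3, 68)]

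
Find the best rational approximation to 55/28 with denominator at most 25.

49/25

Expand x = 55/28 as a continued fraction with the Euclidean algorithm:
  55 = 1*28 + 27, so a_0 = 1.
  28 = 1*27 + 1, so a_1 = 1.
  27 = 27*1 + 0, so a_2 = 27.
so x = [1; 1, 27].
Convergents (p_i = a_i*p_{i-1} + p_{i-2}, q_i = a_i*q_{i-1} + q_{i-2} with p_{-2}=0, p_{-1}=1, q_{-2}=1, q_{-1}=0), until the denominator exceeds 25:
  i=0: a_0=1, p_0 = 1*1 + 0 = 1, q_0 = 1*0 + 1 = 1.
  i=1: a_1=1, p_1 = 1*1 + 1 = 2, q_1 = 1*1 + 0 = 1.
  i=2: a_2=27, p_2 = 27*2 + 1 = 55, q_2 = 27*1 + 1 = 28.
q_2 = 28 > 25, so the last convergent with denominator <= 25 is p_1/q_1 = 2/1.
The closest fraction with denominator <= 25 is either p_1/q_1 or the intermediate fraction (k*p_1 + p_0)/(k*q_1 + q_0) with the largest k >= 1 whose denominator stays <= 25; these approach x as k grows, and every other convergent or intermediate fraction in range is farther away.
Largest k: floor((25 - q_0)/q_1) = floor((25 - 1)/1) = 24.
That gives (24*2 + 1)/(24*1 + 1) = 49/25.
Compare the errors: |x - 2/1| = |55*1 - 2*28|/(28*1) = 1/28, and |x - 49/25| = |55*25 - 49*28|/(28*25) = 3/700.
Cross-multiplying, 3*28 = 84 < 700 = 1*700, so 3/700 is smaller: the intermediate fraction 49/25 is closer to x than 2/1.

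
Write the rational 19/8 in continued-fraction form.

[2; 2, 1, 2]

Run the Euclidean algorithm on 19 and 8; the successive quotients are the partial quotients a_0, a_1, ... (each step inverts the fractional part left over by the previous one):
  19 = 2*8 + 3, so a_0 = 2.
  8 = 2*3 + 2, so a_1 = 2.
  3 = 1*2 + 1, so a_2 = 1.
  2 = 2*1 + 0, so a_3 = 2.
The remainder reaches 0 after 4 divisions, so the expansion has 4 partial quotients, read off in order.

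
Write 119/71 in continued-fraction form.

Run the Euclidean algorithm on 119 and 71; the successive quotients are the partial quotients a_0, a_1, ... (each step inverts the fractional part left over by the previous one):
  119 = 1*71 + 48, so a_0 = 1.
  71 = 1*48 + 23, so a_1 = 1.
  48 = 2*23 + 2, so a_2 = 2.
  23 = 11*2 + 1, so a_3 = 11.
  2 = 2*1 + 0, so a_4 = 2.
The remainder reaches 0 after 5 divisions, so the expansion has 5 partial quotients, read off in order.

[1; 1, 2, 11, 2]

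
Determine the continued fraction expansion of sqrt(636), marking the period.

[25; (4, 1, 1, 3, 3, 12, 3, 3, 1, 1, 4, 50)]

Write x_i = (sqrt(636) + m_i)/d_i with (m_0, d_0) = (0, 1). a_0 = floor(sqrt(636)) = 25, since 25^2 = 625 <= 636 < 676 = 26^2.
Iterate m_{i+1} = d_i*a_i - m_i, d_{i+1} = (636 - m_{i+1}^2)/d_i, a_{i+1} = floor((a_0 + m_{i+1})/d_{i+1}):
  m_1 = 1*25 - 0 = 25, d_1 = (636 - 25^2)/1 = 11/1 = 11, a_1 = floor((25 + 25)/11) = 4.
  m_2 = 11*4 - 25 = 19, d_2 = (636 - 19^2)/11 = 275/11 = 25, a_2 = floor((25 + 19)/25) = 1.
  m_3 = 25*1 - 19 = 6, d_3 = (636 - 6^2)/25 = 600/25 = 24, a_3 = floor((25 + 6)/24) = 1.
  m_4 = 24*1 - 6 = 18, d_4 = (636 - 18^2)/24 = 312/24 = 13, a_4 = floor((25 + 18)/13) = 3.
  m_5 = 13*3 - 18 = 21, d_5 = (636 - 21^2)/13 = 195/13 = 15, a_5 = floor((25 + 21)/15) = 3.
  m_6 = 15*3 - 21 = 24, d_6 = (636 - 24^2)/15 = 60/15 = 4, a_6 = floor((25 + 24)/4) = 12.
  m_7 = 4*12 - 24 = 24, d_7 = (636 - 24^2)/4 = 60/4 = 15, a_7 = floor((25 + 24)/15) = 3.
  m_8 = 15*3 - 24 = 21, d_8 = (636 - 21^2)/15 = 195/15 = 13, a_8 = floor((25 + 21)/13) = 3.
  m_9 = 13*3 - 21 = 18, d_9 = (636 - 18^2)/13 = 312/13 = 24, a_9 = floor((25 + 18)/24) = 1.
  m_10 = 24*1 - 18 = 6, d_10 = (636 - 6^2)/24 = 600/24 = 25, a_10 = floor((25 + 6)/25) = 1.
  m_11 = 25*1 - 6 = 19, d_11 = (636 - 19^2)/25 = 275/25 = 11, a_11 = floor((25 + 19)/11) = 4.
  m_12 = 11*4 - 19 = 25, d_12 = (636 - 25^2)/11 = 11/11 = 1, a_12 = floor((25 + 25)/1) = 50.
  m_13 = 1*50 - 25 = 25, d_13 = (636 - 25^2)/1 = 11/1 = 11: (m_13, d_13) = (m_1, d_1) = (25, 11), so from here the quotients repeat a_1, ..., a_12; the period length is 12.
Hence the expansion of sqrt(636) is a_0 = 25 followed by the repeating block 4, 1, 1, 3, 3, 12, 3, 3, 1, 1, 4, 50 (period 12).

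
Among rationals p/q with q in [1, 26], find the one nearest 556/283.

Expand x = 556/283 as a continued fraction with the Euclidean algorithm:
  556 = 1*283 + 273, so a_0 = 1.
  283 = 1*273 + 10, so a_1 = 1.
  273 = 27*10 + 3, so a_2 = 27.
  10 = 3*3 + 1, so a_3 = 3.
  3 = 3*1 + 0, so a_4 = 3.
so x = [1; 1, 27, 3, 3].
Convergents (p_i = a_i*p_{i-1} + p_{i-2}, q_i = a_i*q_{i-1} + q_{i-2} with p_{-2}=0, p_{-1}=1, q_{-2}=1, q_{-1}=0), until the denominator exceeds 26:
  i=0: a_0=1, p_0 = 1*1 + 0 = 1, q_0 = 1*0 + 1 = 1.
  i=1: a_1=1, p_1 = 1*1 + 1 = 2, q_1 = 1*1 + 0 = 1.
  i=2: a_2=27, p_2 = 27*2 + 1 = 55, q_2 = 27*1 + 1 = 28.
q_2 = 28 > 26, so the last convergent with denominator <= 26 is p_1/q_1 = 2/1.
The closest fraction with denominator <= 26 is either p_1/q_1 or the intermediate fraction (k*p_1 + p_0)/(k*q_1 + q_0) with the largest k >= 1 whose denominator stays <= 26; these approach x as k grows, and every other convergent or intermediate fraction in range is farther away.
Largest k: floor((26 - q_0)/q_1) = floor((26 - 1)/1) = 25.
That gives (25*2 + 1)/(25*1 + 1) = 51/26.
Compare the errors: |x - 2/1| = |556*1 - 2*283|/(283*1) = 10/283, and |x - 51/26| = |556*26 - 51*283|/(283*26) = 23/7358.
Cross-multiplying, 23*283 = 6509 < 73580 = 10*7358, so 23/7358 is smaller: the intermediate fraction 51/26 is closer to x than 2/1.

51/26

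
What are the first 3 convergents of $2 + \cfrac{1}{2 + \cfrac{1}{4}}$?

2/1, 5/2, 22/9

Using the convergent recurrence p_i = a_i*p_{i-1} + p_{i-2}, q_i = a_i*q_{i-1} + q_{i-2} with p_{-2}=0, p_{-1}=1, q_{-2}=1, q_{-1}=0:
  i=0: a_0=2, p_0 = 2*1 + 0 = 2, q_0 = 2*0 + 1 = 1.
  i=1: a_1=2, p_1 = 2*2 + 1 = 5, q_1 = 2*1 + 0 = 2.
  i=2: a_2=4, p_2 = 4*5 + 2 = 22, q_2 = 4*2 + 1 = 9.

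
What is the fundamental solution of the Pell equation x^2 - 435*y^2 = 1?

(x, y) = (146, 7)

First expand sqrt(435) as a continued fraction. With x_i = (sqrt(435) + m_i)/d_i and (m_0, d_0) = (0, 1): a_0 = floor(sqrt(435)) = 20, since 20^2 = 400 <= 435 < 441 = 21^2.
Iterate m_{i+1} = d_i*a_i - m_i, d_{i+1} = (435 - m_{i+1}^2)/d_i, a_{i+1} = floor((a_0 + m_{i+1})/d_{i+1}):
  m_1 = 1*20 - 0 = 20, d_1 = (435 - 20^2)/1 = 35/1 = 35, a_1 = floor((20 + 20)/35) = 1.
  m_2 = 35*1 - 20 = 15, d_2 = (435 - 15^2)/35 = 210/35 = 6, a_2 = floor((20 + 15)/6) = 5.
  m_3 = 6*5 - 15 = 15, d_3 = (435 - 15^2)/6 = 210/6 = 35, a_3 = floor((20 + 15)/35) = 1.
  m_4 = 35*1 - 15 = 20, d_4 = (435 - 20^2)/35 = 35/35 = 1, a_4 = floor((20 + 20)/1) = 40.
  m_5 = 1*40 - 20 = 20, d_5 = (435 - 20^2)/1 = 35/1 = 35: (m_5, d_5) = (m_1, d_1) = (20, 35), so from here the quotients repeat a_1, ..., a_4; the period length is 4.
So sqrt(435) = [20; (1, 5, 1, 40)] with period length k = 4.
k is even, so the fundamental solution of x^2 - 435y^2 = 1 is (p_{k-1}, q_{k-1}) = (p_3, q_3); compute convergents through index 3.
Convergents (p_i = a_i*p_{i-1} + p_{i-2}, q_i = a_i*q_{i-1} + q_{i-2} with p_{-2}=0, p_{-1}=1, q_{-2}=1, q_{-1}=0):
  i=0: a_0=20, p_0 = 20*1 + 0 = 20, q_0 = 20*0 + 1 = 1.
  i=1: a_1=1, p_1 = 1*20 + 1 = 21, q_1 = 1*1 + 0 = 1.
  i=2: a_2=5, p_2 = 5*21 + 20 = 125, q_2 = 5*1 + 1 = 6.
  i=3: a_3=1, p_3 = 1*125 + 21 = 146, q_3 = 1*6 + 1 = 7.
Check: 146^2 - 435*7^2 = 21316 - 21315 = 1, so (x, y) = (146, 7) solves the equation, and by the theorem it is the least positive solution.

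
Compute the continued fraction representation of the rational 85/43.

[1; 1, 42]

Run the Euclidean algorithm on 85 and 43; the successive quotients are the partial quotients a_0, a_1, ... (each step inverts the fractional part left over by the previous one):
  85 = 1*43 + 42, so a_0 = 1.
  43 = 1*42 + 1, so a_1 = 1.
  42 = 42*1 + 0, so a_2 = 42.
The remainder reaches 0 after 3 divisions, so the expansion has 3 partial quotients, read off in order.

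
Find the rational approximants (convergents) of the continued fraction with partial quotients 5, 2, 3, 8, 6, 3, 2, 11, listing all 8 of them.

5/1, 11/2, 38/7, 315/58, 1928/355, 6099/1123, 14126/2601, 161485/29734

Using the convergent recurrence p_i = a_i*p_{i-1} + p_{i-2}, q_i = a_i*q_{i-1} + q_{i-2} with p_{-2}=0, p_{-1}=1, q_{-2}=1, q_{-1}=0:
  i=0: a_0=5, p_0 = 5*1 + 0 = 5, q_0 = 5*0 + 1 = 1.
  i=1: a_1=2, p_1 = 2*5 + 1 = 11, q_1 = 2*1 + 0 = 2.
  i=2: a_2=3, p_2 = 3*11 + 5 = 38, q_2 = 3*2 + 1 = 7.
  i=3: a_3=8, p_3 = 8*38 + 11 = 315, q_3 = 8*7 + 2 = 58.
  i=4: a_4=6, p_4 = 6*315 + 38 = 1928, q_4 = 6*58 + 7 = 355.
  i=5: a_5=3, p_5 = 3*1928 + 315 = 6099, q_5 = 3*355 + 58 = 1123.
  i=6: a_6=2, p_6 = 2*6099 + 1928 = 14126, q_6 = 2*1123 + 355 = 2601.
  i=7: a_7=11, p_7 = 11*14126 + 6099 = 161485, q_7 = 11*2601 + 1123 = 29734.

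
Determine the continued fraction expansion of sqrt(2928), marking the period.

Write x_i = (sqrt(2928) + m_i)/d_i with (m_0, d_0) = (0, 1). a_0 = floor(sqrt(2928)) = 54, since 54^2 = 2916 <= 2928 < 3025 = 55^2.
Iterate m_{i+1} = d_i*a_i - m_i, d_{i+1} = (2928 - m_{i+1}^2)/d_i, a_{i+1} = floor((a_0 + m_{i+1})/d_{i+1}):
  m_1 = 1*54 - 0 = 54, d_1 = (2928 - 54^2)/1 = 12/1 = 12, a_1 = floor((54 + 54)/12) = 9.
  m_2 = 12*9 - 54 = 54, d_2 = (2928 - 54^2)/12 = 12/12 = 1, a_2 = floor((54 + 54)/1) = 108.
  m_3 = 1*108 - 54 = 54, d_3 = (2928 - 54^2)/1 = 12/1 = 12: (m_3, d_3) = (m_1, d_1) = (54, 12), so from here the quotients repeat a_1, a_2; the period length is 2.
Hence the expansion of sqrt(2928) is a_0 = 54 followed by the repeating block 9, 108 (period 2).

[54; (9, 108)]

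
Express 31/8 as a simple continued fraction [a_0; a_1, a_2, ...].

Run the Euclidean algorithm on 31 and 8; the successive quotients are the partial quotients a_0, a_1, ... (each step inverts the fractional part left over by the previous one):
  31 = 3*8 + 7, so a_0 = 3.
  8 = 1*7 + 1, so a_1 = 1.
  7 = 7*1 + 0, so a_2 = 7.
The remainder reaches 0 after 3 divisions, so the expansion has 3 partial quotients, read off in order.

[3; 1, 7]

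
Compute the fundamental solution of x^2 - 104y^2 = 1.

First expand sqrt(104) as a continued fraction. With x_i = (sqrt(104) + m_i)/d_i and (m_0, d_0) = (0, 1): a_0 = floor(sqrt(104)) = 10, since 10^2 = 100 <= 104 < 121 = 11^2.
Iterate m_{i+1} = d_i*a_i - m_i, d_{i+1} = (104 - m_{i+1}^2)/d_i, a_{i+1} = floor((a_0 + m_{i+1})/d_{i+1}):
  m_1 = 1*10 - 0 = 10, d_1 = (104 - 10^2)/1 = 4/1 = 4, a_1 = floor((10 + 10)/4) = 5.
  m_2 = 4*5 - 10 = 10, d_2 = (104 - 10^2)/4 = 4/4 = 1, a_2 = floor((10 + 10)/1) = 20.
  m_3 = 1*20 - 10 = 10, d_3 = (104 - 10^2)/1 = 4/1 = 4: (m_3, d_3) = (m_1, d_1) = (10, 4), so from here the quotients repeat a_1, a_2; the period length is 2.
So sqrt(104) = [10; (5, 20)] with period length k = 2.
k is even, so the fundamental solution of x^2 - 104y^2 = 1 is (p_{k-1}, q_{k-1}) = (p_1, q_1); compute convergents through index 1.
Convergents (p_i = a_i*p_{i-1} + p_{i-2}, q_i = a_i*q_{i-1} + q_{i-2} with p_{-2}=0, p_{-1}=1, q_{-2}=1, q_{-1}=0):
  i=0: a_0=10, p_0 = 10*1 + 0 = 10, q_0 = 10*0 + 1 = 1.
  i=1: a_1=5, p_1 = 5*10 + 1 = 51, q_1 = 5*1 + 0 = 5.
Check: 51^2 - 104*5^2 = 2601 - 2600 = 1, so (x, y) = (51, 5) solves the equation, and by the theorem it is the least positive solution.

(x, y) = (51, 5)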